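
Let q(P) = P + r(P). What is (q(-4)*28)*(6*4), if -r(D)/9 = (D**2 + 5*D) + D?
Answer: 45696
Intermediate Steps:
r(D) = -54*D - 9*D**2 (r(D) = -9*((D**2 + 5*D) + D) = -9*(D**2 + 6*D) = -54*D - 9*D**2)
q(P) = P - 9*P*(6 + P)
(q(-4)*28)*(6*4) = (-4*(-53 - 9*(-4))*28)*(6*4) = (-4*(-53 + 36)*28)*24 = (-4*(-17)*28)*24 = (68*28)*24 = 1904*24 = 45696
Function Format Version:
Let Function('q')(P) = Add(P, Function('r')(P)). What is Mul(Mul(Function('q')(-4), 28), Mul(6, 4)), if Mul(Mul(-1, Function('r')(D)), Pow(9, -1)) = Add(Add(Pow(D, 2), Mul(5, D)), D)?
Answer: 45696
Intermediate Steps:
Function('r')(D) = Add(Mul(-54, D), Mul(-9, Pow(D, 2))) (Function('r')(D) = Mul(-9, Add(Add(Pow(D, 2), Mul(5, D)), D)) = Mul(-9, Add(Pow(D, 2), Mul(6, D))) = Add(Mul(-54, D), Mul(-9, Pow(D, 2))))
Function('q')(P) = Add(P, Mul(-9, P, Add(6, P)))
Mul(Mul(Function('q')(-4), 28), Mul(6, 4)) = Mul(Mul(Mul(-4, Add(-53, Mul(-9, -4))), 28), Mul(6, 4)) = Mul(Mul(Mul(-4, Add(-53, 36)), 28), 24) = Mul(Mul(Mul(-4, -17), 28), 24) = Mul(Mul(68, 28), 24) = Mul(1904, 24) = 45696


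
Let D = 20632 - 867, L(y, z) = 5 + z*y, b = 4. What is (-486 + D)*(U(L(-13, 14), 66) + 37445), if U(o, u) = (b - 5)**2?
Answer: 721921434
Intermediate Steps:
L(y, z) = 5 + y*z
U(o, u) = 1 (U(o, u) = (4 - 5)**2 = (-1)**2 = 1)
D = 19765
(-486 + D)*(U(L(-13, 14), 66) + 37445) = (-486 + 19765)*(1 + 37445) = 19279*37446 = 721921434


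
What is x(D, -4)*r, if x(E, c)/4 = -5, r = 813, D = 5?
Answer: -16260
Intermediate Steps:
x(E, c) = -20 (x(E, c) = 4*(-5) = -20)
x(D, -4)*r = -20*813 = -16260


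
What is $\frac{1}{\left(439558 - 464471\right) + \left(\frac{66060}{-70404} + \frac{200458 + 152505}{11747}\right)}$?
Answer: $- \frac{68919649}{1714989048851} \approx -4.0187 \cdot 10^{-5}$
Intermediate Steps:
$\frac{1}{\left(439558 - 464471\right) + \left(\frac{66060}{-70404} + \frac{200458 + 152505}{11747}\right)} = \frac{1}{-24913 + \left(66060 \left(- \frac{1}{70404}\right) + 352963 \cdot \frac{1}{11747}\right)} = \frac{1}{-24913 + \left(- \frac{5505}{5867} + \frac{352963}{11747}\right)} = \frac{1}{-24913 + \frac{2006166686}{68919649}} = \frac{1}{- \frac{1714989048851}{68919649}} = - \frac{68919649}{1714989048851}$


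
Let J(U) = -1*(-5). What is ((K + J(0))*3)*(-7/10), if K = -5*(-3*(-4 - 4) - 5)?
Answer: 189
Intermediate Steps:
J(U) = 5
K = -95 (K = -5*(-3*(-8) - 5) = -5*(24 - 5) = -5*19 = -95)
((K + J(0))*3)*(-7/10) = ((-95 + 5)*3)*(-7/10) = (-90*3)*(-7*⅒) = -270*(-7/10) = 189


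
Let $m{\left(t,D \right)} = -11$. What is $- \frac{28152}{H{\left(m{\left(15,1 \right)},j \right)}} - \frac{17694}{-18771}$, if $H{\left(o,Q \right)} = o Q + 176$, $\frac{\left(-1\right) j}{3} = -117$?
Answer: $\frac{197881194}{23057045} \approx 8.5822$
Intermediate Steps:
$j = 351$ ($j = \left(-3\right) \left(-117\right) = 351$)
$H{\left(o,Q \right)} = 176 + Q o$ ($H{\left(o,Q \right)} = Q o + 176 = 176 + Q o$)
$- \frac{28152}{H{\left(m{\left(15,1 \right)},j \right)}} - \frac{17694}{-18771} = - \frac{28152}{176 + 351 \left(-11\right)} - \frac{17694}{-18771} = - \frac{28152}{176 - 3861} - - \frac{5898}{6257} = - \frac{28152}{-3685} + \frac{5898}{6257} = \left(-28152\right) \left(- \frac{1}{3685}\right) + \frac{5898}{6257} = \frac{28152}{3685} + \frac{5898}{6257} = \frac{197881194}{23057045}$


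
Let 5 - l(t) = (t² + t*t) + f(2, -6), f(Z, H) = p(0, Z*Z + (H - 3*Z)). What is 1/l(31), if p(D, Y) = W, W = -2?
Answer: -1/1915 ≈ -0.00052219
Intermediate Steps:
p(D, Y) = -2
f(Z, H) = -2
l(t) = 7 - 2*t² (l(t) = 5 - ((t² + t*t) - 2) = 5 - ((t² + t²) - 2) = 5 - (2*t² - 2) = 5 - (-2 + 2*t²) = 5 + (2 - 2*t²) = 7 - 2*t²)
1/l(31) = 1/(7 - 2*31²) = 1/(7 - 2*961) = 1/(7 - 1922) = 1/(-1915) = -1/1915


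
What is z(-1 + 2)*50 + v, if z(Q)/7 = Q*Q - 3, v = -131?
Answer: -831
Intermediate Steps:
z(Q) = -21 + 7*Q² (z(Q) = 7*(Q*Q - 3) = 7*(Q² - 3) = 7*(-3 + Q²) = -21 + 7*Q²)
z(-1 + 2)*50 + v = (-21 + 7*(-1 + 2)²)*50 - 131 = (-21 + 7*1²)*50 - 131 = (-21 + 7*1)*50 - 131 = (-21 + 7)*50 - 131 = -14*50 - 131 = -700 - 131 = -831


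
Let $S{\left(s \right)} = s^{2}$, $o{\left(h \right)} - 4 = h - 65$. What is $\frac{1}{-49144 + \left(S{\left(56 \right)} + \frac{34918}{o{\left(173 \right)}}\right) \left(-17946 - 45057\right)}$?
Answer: $- \frac{56}{12167056289} \approx -4.6026 \cdot 10^{-9}$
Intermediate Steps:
$o{\left(h \right)} = -61 + h$ ($o{\left(h \right)} = 4 + \left(h - 65\right) = 4 + \left(-65 + h\right) = -61 + h$)
$\frac{1}{-49144 + \left(S{\left(56 \right)} + \frac{34918}{o{\left(173 \right)}}\right) \left(-17946 - 45057\right)} = \frac{1}{-49144 + \left(56^{2} + \frac{34918}{-61 + 173}\right) \left(-17946 - 45057\right)} = \frac{1}{-49144 + \left(3136 + \frac{34918}{112}\right) \left(-63003\right)} = \frac{1}{-49144 + \left(3136 + 34918 \cdot \frac{1}{112}\right) \left(-63003\right)} = \frac{1}{-49144 + \left(3136 + \frac{17459}{56}\right) \left(-63003\right)} = \frac{1}{-49144 + \frac{193075}{56} \left(-63003\right)} = \frac{1}{-49144 - \frac{12164304225}{56}} = \frac{1}{- \frac{12167056289}{56}} = - \frac{56}{12167056289}$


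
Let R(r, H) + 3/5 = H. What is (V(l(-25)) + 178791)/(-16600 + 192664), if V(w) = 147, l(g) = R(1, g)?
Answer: 29823/29344 ≈ 1.0163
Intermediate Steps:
R(r, H) = -3/5 + H
l(g) = -3/5 + g
(V(l(-25)) + 178791)/(-16600 + 192664) = (147 + 178791)/(-16600 + 192664) = 178938/176064 = 178938*(1/176064) = 29823/29344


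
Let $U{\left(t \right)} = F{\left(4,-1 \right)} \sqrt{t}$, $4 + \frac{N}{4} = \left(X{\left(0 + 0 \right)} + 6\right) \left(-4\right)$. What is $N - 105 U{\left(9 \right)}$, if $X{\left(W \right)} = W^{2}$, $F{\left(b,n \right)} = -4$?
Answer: $1148$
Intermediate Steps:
$N = -112$ ($N = -16 + 4 \left(\left(0 + 0\right)^{2} + 6\right) \left(-4\right) = -16 + 4 \left(0^{2} + 6\right) \left(-4\right) = -16 + 4 \left(0 + 6\right) \left(-4\right) = -16 + 4 \cdot 6 \left(-4\right) = -16 + 4 \left(-24\right) = -16 - 96 = -112$)
$U{\left(t \right)} = - 4 \sqrt{t}$
$N - 105 U{\left(9 \right)} = -112 - 105 \left(- 4 \sqrt{9}\right) = -112 - 105 \left(\left(-4\right) 3\right) = -112 - -1260 = -112 + 1260 = 1148$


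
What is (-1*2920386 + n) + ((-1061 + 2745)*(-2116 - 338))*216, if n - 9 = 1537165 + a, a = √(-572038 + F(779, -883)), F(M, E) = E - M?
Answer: -894010988 + 10*I*√5737 ≈ -8.9401e+8 + 757.43*I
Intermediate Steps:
a = 10*I*√5737 (a = √(-572038 + (-883 - 1*779)) = √(-572038 + (-883 - 779)) = √(-572038 - 1662) = √(-573700) = 10*I*√5737 ≈ 757.43*I)
n = 1537174 + 10*I*√5737 (n = 9 + (1537165 + 10*I*√5737) = 1537174 + 10*I*√5737 ≈ 1.5372e+6 + 757.43*I)
(-1*2920386 + n) + ((-1061 + 2745)*(-2116 - 338))*216 = (-1*2920386 + (1537174 + 10*I*√5737)) + ((-1061 + 2745)*(-2116 - 338))*216 = (-2920386 + (1537174 + 10*I*√5737)) + (1684*(-2454))*216 = (-1383212 + 10*I*√5737) - 4132536*216 = (-1383212 + 10*I*√5737) - 892627776 = -894010988 + 10*I*√5737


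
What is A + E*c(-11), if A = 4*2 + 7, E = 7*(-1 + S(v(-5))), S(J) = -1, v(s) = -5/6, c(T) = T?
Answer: 169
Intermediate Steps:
v(s) = -⅚ (v(s) = -5*⅙ = -⅚)
E = -14 (E = 7*(-1 - 1) = 7*(-2) = -14)
A = 15 (A = 8 + 7 = 15)
A + E*c(-11) = 15 - 14*(-11) = 15 + 154 = 169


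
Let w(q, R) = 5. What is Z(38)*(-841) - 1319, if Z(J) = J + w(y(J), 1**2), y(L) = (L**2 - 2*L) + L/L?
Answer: -37482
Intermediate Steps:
y(L) = 1 + L**2 - 2*L (y(L) = (L**2 - 2*L) + 1 = 1 + L**2 - 2*L)
Z(J) = 5 + J (Z(J) = J + 5 = 5 + J)
Z(38)*(-841) - 1319 = (5 + 38)*(-841) - 1319 = 43*(-841) - 1319 = -36163 - 1319 = -37482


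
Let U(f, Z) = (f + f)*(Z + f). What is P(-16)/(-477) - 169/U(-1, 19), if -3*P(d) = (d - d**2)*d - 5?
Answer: 14753/1908 ≈ 7.7322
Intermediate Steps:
U(f, Z) = 2*f*(Z + f) (U(f, Z) = (2*f)*(Z + f) = 2*f*(Z + f))
P(d) = 5/3 - d*(d - d**2)/3 (P(d) = -((d - d**2)*d - 5)/3 = -(d*(d - d**2) - 5)/3 = -(-5 + d*(d - d**2))/3 = 5/3 - d*(d - d**2)/3)
P(-16)/(-477) - 169/U(-1, 19) = (5/3 - 1/3*(-16)**2 + (1/3)*(-16)**3)/(-477) - 169*(-1/(2*(19 - 1))) = (5/3 - 1/3*256 + (1/3)*(-4096))*(-1/477) - 169/(2*(-1)*18) = (5/3 - 256/3 - 4096/3)*(-1/477) - 169/(-36) = -1449*(-1/477) - 169*(-1/36) = 161/53 + 169/36 = 14753/1908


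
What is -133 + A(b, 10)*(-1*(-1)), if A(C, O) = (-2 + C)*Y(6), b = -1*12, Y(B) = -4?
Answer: -77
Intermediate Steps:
b = -12
A(C, O) = 8 - 4*C (A(C, O) = (-2 + C)*(-4) = 8 - 4*C)
-133 + A(b, 10)*(-1*(-1)) = -133 + (8 - 4*(-12))*(-1*(-1)) = -133 + (8 + 48)*1 = -133 + 56*1 = -133 + 56 = -77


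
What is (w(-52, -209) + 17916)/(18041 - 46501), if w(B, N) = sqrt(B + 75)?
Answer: -4479/7115 - sqrt(23)/28460 ≈ -0.62968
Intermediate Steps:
w(B, N) = sqrt(75 + B)
(w(-52, -209) + 17916)/(18041 - 46501) = (sqrt(75 - 52) + 17916)/(18041 - 46501) = (sqrt(23) + 17916)/(-28460) = (17916 + sqrt(23))*(-1/28460) = -4479/7115 - sqrt(23)/28460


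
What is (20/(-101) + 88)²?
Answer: 78641424/10201 ≈ 7709.2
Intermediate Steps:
(20/(-101) + 88)² = (20*(-1/101) + 88)² = (-20/101 + 88)² = (8868/101)² = 78641424/10201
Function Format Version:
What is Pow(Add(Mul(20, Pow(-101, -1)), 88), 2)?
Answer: Rational(78641424, 10201) ≈ 7709.2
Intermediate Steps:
Pow(Add(Mul(20, Pow(-101, -1)), 88), 2) = Pow(Add(Mul(20, Rational(-1, 101)), 88), 2) = Pow(Add(Rational(-20, 101), 88), 2) = Pow(Rational(8868, 101), 2) = Rational(78641424, 10201)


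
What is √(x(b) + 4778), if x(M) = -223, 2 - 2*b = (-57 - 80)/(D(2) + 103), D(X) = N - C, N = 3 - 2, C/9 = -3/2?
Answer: √4555 ≈ 67.491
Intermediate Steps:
C = -27/2 (C = 9*(-3/2) = -27/2 ≈ -13.500)
N = 1
D(X) = 29/2 (D(X) = 1 - 1*(-27/2) = 1 + 27/2 = 29/2)
b = 372/235 (b = 1 - (-57 - 80)/(2*(29/2 + 103)) = 1 - (-137)/(2*235/2) = 1 - (-137)*2/(2*235) = 1 - ½*(-274/235) = 1 + 137/235 = 372/235 ≈ 1.5830)
√(x(b) + 4778) = √(-223 + 4778) = √4555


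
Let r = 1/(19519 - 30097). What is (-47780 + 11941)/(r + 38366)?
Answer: -379104942/405835547 ≈ -0.93413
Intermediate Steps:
r = -1/10578 (r = 1/(-10578) = -1/10578 ≈ -9.4536e-5)
(-47780 + 11941)/(r + 38366) = (-47780 + 11941)/(-1/10578 + 38366) = -35839/405835547/10578 = -35839*10578/405835547 = -379104942/405835547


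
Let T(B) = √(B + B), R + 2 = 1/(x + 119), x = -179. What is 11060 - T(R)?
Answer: 11060 - 11*I*√30/30 ≈ 11060.0 - 2.0083*I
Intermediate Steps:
R = -121/60 (R = -2 + 1/(-179 + 119) = -2 + 1/(-60) = -2 - 1/60 = -121/60 ≈ -2.0167)
T(B) = √2*√B (T(B) = √(2*B) = √2*√B)
11060 - T(R) = 11060 - √2*√(-121/60) = 11060 - √2*11*I*√15/30 = 11060 - 11*I*√30/30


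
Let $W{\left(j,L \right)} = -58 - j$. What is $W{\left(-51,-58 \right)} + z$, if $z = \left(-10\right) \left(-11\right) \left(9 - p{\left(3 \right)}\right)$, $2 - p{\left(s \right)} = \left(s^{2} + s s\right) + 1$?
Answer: $2853$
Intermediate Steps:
$p{\left(s \right)} = 1 - 2 s^{2}$ ($p{\left(s \right)} = 2 - \left(\left(s^{2} + s s\right) + 1\right) = 2 - \left(\left(s^{2} + s^{2}\right) + 1\right) = 2 - \left(2 s^{2} + 1\right) = 2 - \left(1 + 2 s^{2}\right) = 1 - 2 s^{2}$)
$z = 2860$ ($z = \left(-10\right) \left(-11\right) \left(9 - \left(1 - 2 \cdot 3^{2}\right)\right) = 110 \left(9 - \left(1 - 18\right)\right) = 110 \left(9 - -17\right) = 110 \left(9 + 17\right) = 110 \cdot 26 = 2860$)
$W{\left(-51,-58 \right)} + z = \left(-58 - -51\right) + 2860 = \left(-58 + 51\right) + 2860 = -7 + 2860 = 2853$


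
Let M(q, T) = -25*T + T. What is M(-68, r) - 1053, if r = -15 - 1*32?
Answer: 75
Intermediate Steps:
r = -47 (r = -15 - 32 = -47)
M(q, T) = -24*T
M(-68, r) - 1053 = -24*(-47) - 1053 = 1128 - 1053 = 75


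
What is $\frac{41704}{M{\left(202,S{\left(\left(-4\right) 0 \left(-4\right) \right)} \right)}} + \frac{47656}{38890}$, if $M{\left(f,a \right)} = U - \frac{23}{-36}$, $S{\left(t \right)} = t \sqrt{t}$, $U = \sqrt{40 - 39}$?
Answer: $\frac{29195039932}{1147255} \approx 25448.0$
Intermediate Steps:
$U = 1$ ($U = \sqrt{1} = 1$)
$S{\left(t \right)} = t^{\frac{3}{2}}$
$M{\left(f,a \right)} = \frac{59}{36}$ ($M{\left(f,a \right)} = 1 - \frac{23}{-36} = 1 - - \frac{23}{36} = 1 + \frac{23}{36} = \frac{59}{36}$)
$\frac{41704}{M{\left(202,S{\left(\left(-4\right) 0 \left(-4\right) \right)} \right)}} + \frac{47656}{38890} = \frac{41704}{\frac{59}{36}} + \frac{47656}{38890} = 41704 \cdot \frac{36}{59} + 47656 \cdot \frac{1}{38890} = \frac{1501344}{59} + \frac{23828}{19445} = \frac{29195039932}{1147255}$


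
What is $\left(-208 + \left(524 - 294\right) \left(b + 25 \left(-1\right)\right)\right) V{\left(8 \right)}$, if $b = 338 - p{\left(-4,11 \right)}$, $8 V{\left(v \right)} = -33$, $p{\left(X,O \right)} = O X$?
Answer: $- \frac{1351383}{4} \approx -3.3785 \cdot 10^{5}$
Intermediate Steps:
$V{\left(v \right)} = - \frac{33}{8}$ ($V{\left(v \right)} = \frac{1}{8} \left(-33\right) = - \frac{33}{8}$)
$b = 382$ ($b = 338 - 11 \left(-4\right) = 338 - -44 = 338 + 44 = 382$)
$\left(-208 + \left(524 - 294\right) \left(b + 25 \left(-1\right)\right)\right) V{\left(8 \right)} = \left(-208 + \left(524 - 294\right) \left(382 + 25 \left(-1\right)\right)\right) \left(- \frac{33}{8}\right) = \left(-208 + 230 \left(382 - 25\right)\right) \left(- \frac{33}{8}\right) = \left(-208 + 230 \cdot 357\right) \left(- \frac{33}{8}\right) = \left(-208 + 82110\right) \left(- \frac{33}{8}\right) = 81902 \left(- \frac{33}{8}\right) = - \frac{1351383}{4}$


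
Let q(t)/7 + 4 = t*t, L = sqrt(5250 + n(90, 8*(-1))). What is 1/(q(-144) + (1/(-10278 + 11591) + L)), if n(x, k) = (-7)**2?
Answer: 250189278469/36308459903771238 - 1723969*sqrt(5299)/36308459903771238 ≈ 6.8872e-6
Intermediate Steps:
n(x, k) = 49
L = sqrt(5299) (L = sqrt(5250 + 49) = sqrt(5299) ≈ 72.794)
q(t) = -28 + 7*t**2 (q(t) = -28 + 7*(t*t) = -28 + 7*t**2)
1/(q(-144) + (1/(-10278 + 11591) + L)) = 1/((-28 + 7*(-144)**2) + (1/(-10278 + 11591) + sqrt(5299))) = 1/((-28 + 7*20736) + (1/1313 + sqrt(5299))) = 1/((-28 + 145152) + (1/1313 + sqrt(5299))) = 1/(145124 + (1/1313 + sqrt(5299))) = 1/(190547813/1313 + sqrt(5299))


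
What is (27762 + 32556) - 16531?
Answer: 43787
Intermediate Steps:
(27762 + 32556) - 16531 = 60318 - 16531 = 43787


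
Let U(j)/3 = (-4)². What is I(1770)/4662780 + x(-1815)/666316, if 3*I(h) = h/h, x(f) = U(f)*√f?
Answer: 1/13988340 + 132*I*√15/166579 ≈ 7.1488e-8 + 0.003069*I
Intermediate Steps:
U(j) = 48 (U(j) = 3*(-4)² = 3*16 = 48)
x(f) = 48*√f
I(h) = ⅓ (I(h) = (h/h)/3 = (⅓)*1 = ⅓)
I(1770)/4662780 + x(-1815)/666316 = (⅓)/4662780 + (48*√(-1815))/666316 = (⅓)*(1/4662780) + (48*(11*I*√15))*(1/666316) = 1/13988340 + (528*I*√15)*(1/666316) = 1/13988340 + 132*I*√15/166579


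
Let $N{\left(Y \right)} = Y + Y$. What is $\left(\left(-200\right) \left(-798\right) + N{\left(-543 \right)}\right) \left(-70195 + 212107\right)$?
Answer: $22495038768$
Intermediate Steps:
$N{\left(Y \right)} = 2 Y$
$\left(\left(-200\right) \left(-798\right) + N{\left(-543 \right)}\right) \left(-70195 + 212107\right) = \left(\left(-200\right) \left(-798\right) + 2 \left(-543\right)\right) \left(-70195 + 212107\right) = \left(159600 - 1086\right) 141912 = 158514 \cdot 141912 = 22495038768$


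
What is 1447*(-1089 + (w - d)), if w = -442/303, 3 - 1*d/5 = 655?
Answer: 951215837/303 ≈ 3.1393e+6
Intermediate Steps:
d = -3260 (d = 15 - 5*655 = 15 - 3275 = -3260)
w = -442/303 (w = -442*1/303 = -442/303 ≈ -1.4587)
1447*(-1089 + (w - d)) = 1447*(-1089 + (-442/303 - 1*(-3260))) = 1447*(-1089 + (-442/303 + 3260)) = 1447*(-1089 + 987338/303) = 1447*(657371/303) = 951215837/303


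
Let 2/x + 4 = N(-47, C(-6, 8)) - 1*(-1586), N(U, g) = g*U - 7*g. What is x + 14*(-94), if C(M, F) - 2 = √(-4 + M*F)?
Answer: -764696595/581077 + 54*I*√13/581077 ≈ -1316.0 + 0.00033507*I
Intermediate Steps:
C(M, F) = 2 + √(-4 + F*M) (C(M, F) = 2 + √(-4 + M*F) = 2 + √(-4 + F*M))
N(U, g) = -7*g + U*g (N(U, g) = U*g - 7*g = -7*g + U*g)
x = 2/(1474 - 108*I*√13) (x = 2/(-4 + ((2 + √(-4 + 8*(-6)))*(-7 - 47) - 1*(-1586))) = 2/(-4 + ((2 + √(-4 - 48))*(-54) + 1586)) = 2/(-4 + ((2 + √(-52))*(-54) + 1586)) = 2/(-4 + ((2 + 2*I*√13)*(-54) + 1586)) = 2/(-4 + ((-108 - 108*I*√13) + 1586)) = 2/(-4 + (1478 - 108*I*√13)) = 2/(1474 - 108*I*√13) ≈ 0.0012683 + 0.00033507*I)
x + 14*(-94) = (737/581077 + 54*I*√13/581077) + 14*(-94) = (737/581077 + 54*I*√13/581077) - 1316 = -764696595/581077 + 54*I*√13/581077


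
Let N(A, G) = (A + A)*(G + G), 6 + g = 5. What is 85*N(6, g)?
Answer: -2040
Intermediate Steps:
g = -1 (g = -6 + 5 = -1)
N(A, G) = 4*A*G (N(A, G) = (2*A)*(2*G) = 4*A*G)
85*N(6, g) = 85*(4*6*(-1)) = 85*(-24) = -2040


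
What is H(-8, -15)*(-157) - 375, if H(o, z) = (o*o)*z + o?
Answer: 151601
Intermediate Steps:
H(o, z) = o + z*o² (H(o, z) = o²*z + o = z*o² + o = o + z*o²)
H(-8, -15)*(-157) - 375 = -8*(1 - 8*(-15))*(-157) - 375 = -8*(1 + 120)*(-157) - 375 = -8*121*(-157) - 375 = -968*(-157) - 375 = 151976 - 375 = 151601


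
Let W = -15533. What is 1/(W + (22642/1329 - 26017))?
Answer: -1329/55197308 ≈ -2.4077e-5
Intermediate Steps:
1/(W + (22642/1329 - 26017)) = 1/(-15533 + (22642/1329 - 26017)) = 1/(-15533 - 34553951/1329) = 1/(-55197308/1329) = -1329/55197308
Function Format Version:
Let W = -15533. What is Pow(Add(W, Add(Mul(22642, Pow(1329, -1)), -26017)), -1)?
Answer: Rational(-1329, 55197308) ≈ -2.4077e-5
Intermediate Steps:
Pow(Add(W, Add(Mul(22642, Pow(1329, -1)), -26017)), -1) = Pow(Add(-15533, Add(Mul(22642, Pow(1329, -1)), -26017)), -1) = Pow(Add(-15533, Add(Mul(22642, Rational(1, 1329)), -26017)), -1) = Pow(Add(-15533, Add(Rational(22642, 1329), -26017)), -1) = Pow(Add(-15533, Rational(-34553951, 1329)), -1) = Pow(Rational(-55197308, 1329), -1) = Rational(-1329, 55197308)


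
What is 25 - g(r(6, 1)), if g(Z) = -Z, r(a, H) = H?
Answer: 26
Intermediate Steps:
25 - g(r(6, 1)) = 25 - (-1) = 25 - 1*(-1) = 25 + 1 = 26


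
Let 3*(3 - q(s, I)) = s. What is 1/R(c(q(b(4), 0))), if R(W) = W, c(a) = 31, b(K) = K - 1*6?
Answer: 1/31 ≈ 0.032258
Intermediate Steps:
b(K) = -6 + K (b(K) = K - 6 = -6 + K)
q(s, I) = 3 - s/3
1/R(c(q(b(4), 0))) = 1/31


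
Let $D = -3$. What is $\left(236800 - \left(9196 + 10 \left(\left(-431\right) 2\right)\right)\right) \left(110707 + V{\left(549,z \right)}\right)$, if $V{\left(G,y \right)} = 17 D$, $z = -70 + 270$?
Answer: $26139602944$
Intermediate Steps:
$z = 200$
$V{\left(G,y \right)} = -51$ ($V{\left(G,y \right)} = 17 \left(-3\right) = -51$)
$\left(236800 - \left(9196 + 10 \left(\left(-431\right) 2\right)\right)\right) \left(110707 + V{\left(549,z \right)}\right) = \left(236800 - \left(9196 + 10 \left(\left(-431\right) 2\right)\right)\right) \left(110707 - 51\right) = \left(236800 - 576\right) 110656 = 236224 \cdot 110656 = 26139602944$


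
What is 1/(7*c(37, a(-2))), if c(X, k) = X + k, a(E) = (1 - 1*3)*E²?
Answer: 1/203 ≈ 0.0049261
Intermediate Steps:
a(E) = -2*E² (a(E) = (1 - 3)*E² = -2*E²)
1/(7*c(37, a(-2))) = 1/(7*(37 - 2*(-2)²)) = 1/(7*(37 - 2*4)) = 1/(7*(37 - 8)) = 1/(7*29) = 1/203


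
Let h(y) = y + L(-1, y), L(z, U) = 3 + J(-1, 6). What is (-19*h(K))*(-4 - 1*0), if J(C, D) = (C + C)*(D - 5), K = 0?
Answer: 76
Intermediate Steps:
J(C, D) = 2*C*(-5 + D) (J(C, D) = (2*C)*(-5 + D) = 2*C*(-5 + D))
L(z, U) = 1 (L(z, U) = 3 + 2*(-1)*(-5 + 6) = 3 + 2*(-1)*1 = 3 - 2 = 1)
h(y) = 1 + y (h(y) = y + 1 = 1 + y)
(-19*h(K))*(-4 - 1*0) = (-19*(1 + 0))*(-4 - 1*0) = (-19*1)*(-4 + 0) = -19*(-4) = 76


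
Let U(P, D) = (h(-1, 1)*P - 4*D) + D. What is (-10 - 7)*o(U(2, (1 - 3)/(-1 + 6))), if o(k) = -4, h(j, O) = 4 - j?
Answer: 68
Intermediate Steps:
U(P, D) = -3*D + 5*P (U(P, D) = ((4 - 1*(-1))*P - 4*D) + D = ((4 + 1)*P - 4*D) + D = (5*P - 4*D) + D = (-4*D + 5*P) + D = -3*D + 5*P)
(-10 - 7)*o(U(2, (1 - 3)/(-1 + 6))) = (-10 - 7)*(-4) = -17*(-4) = 68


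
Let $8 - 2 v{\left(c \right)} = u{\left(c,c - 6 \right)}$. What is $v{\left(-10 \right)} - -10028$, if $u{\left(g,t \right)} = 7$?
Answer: $\frac{20057}{2} \approx 10029.0$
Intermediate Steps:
$v{\left(c \right)} = \frac{1}{2}$ ($v{\left(c \right)} = 4 - \frac{7}{2} = \frac{1}{2}$)
$v{\left(-10 \right)} - -10028 = \frac{1}{2} - -10028 = \frac{1}{2} + 10028 = \frac{20057}{2}$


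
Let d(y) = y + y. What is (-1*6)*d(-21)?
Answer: 252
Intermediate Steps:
d(y) = 2*y
(-1*6)*d(-21) = (-1*6)*(2*(-21)) = -6*(-42) = 252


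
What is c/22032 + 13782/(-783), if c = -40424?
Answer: -1552301/79866 ≈ -19.436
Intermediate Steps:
c/22032 + 13782/(-783) = -40424/22032 + 13782/(-783) = -40424*1/22032 + 13782*(-1/783) = -5053/2754 - 4594/261 = -1552301/79866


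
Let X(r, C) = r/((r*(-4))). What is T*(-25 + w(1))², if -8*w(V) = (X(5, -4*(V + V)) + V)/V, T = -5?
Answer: -3224045/1024 ≈ -3148.5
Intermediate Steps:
X(r, C) = -¼ (X(r, C) = r/((-4*r)) = r*(-1/(4*r)) = -¼)
w(V) = -(-¼ + V)/(8*V)
T*(-25 + w(1))² = -5*(-25 + (1/32)*(1 - 4*1)/1)² = -5*(-25 + (1/32)*1*(1 - 4))² = -5*(-25 + (1/32)*1*(-3))² = -5*(-25 - 3/32)² = -5*(-803/32)² = -5*644809/1024 = -3224045/1024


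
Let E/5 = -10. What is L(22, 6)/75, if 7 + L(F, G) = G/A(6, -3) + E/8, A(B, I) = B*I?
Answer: -163/900 ≈ -0.18111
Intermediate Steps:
E = -50 (E = 5*(-10) = -50)
L(F, G) = -53/4 - G/18 (L(F, G) = -7 + (G/((6*(-3))) - 50/8) = -7 + (G/(-18) - 50*⅛) = -7 + (G*(-1/18) - 25/4) = -7 + (-G/18 - 25/4) = -7 + (-25/4 - G/18) = -53/4 - G/18)
L(22, 6)/75 = (-53/4 - 1/18*6)/75 = (-53/4 - ⅓)*(1/75) = -163/12*1/75 = -163/900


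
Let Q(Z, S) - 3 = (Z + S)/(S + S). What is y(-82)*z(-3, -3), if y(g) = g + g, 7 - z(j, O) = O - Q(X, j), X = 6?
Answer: -2050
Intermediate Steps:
Q(Z, S) = 3 + (S + Z)/(2*S) (Q(Z, S) = 3 + (Z + S)/(S + S) = 3 + (S + Z)/((2*S)) = 3 + (S + Z)*(1/(2*S)) = 3 + (S + Z)/(2*S))
z(j, O) = 7 - O + (6 + 7*j)/(2*j) (z(j, O) = 7 - (O - (6 + 7*j)/(2*j)) = 7 + (-O + (6 + 7*j)/(2*j)) = 7 - O + (6 + 7*j)/(2*j))
y(g) = 2*g
y(-82)*z(-3, -3) = (2*(-82))*(21/2 - 1*(-3) + 3/(-3)) = -164*(21/2 + 3 + 3*(-⅓)) = -164*(21/2 + 3 - 1) = -164*25/2 = -2050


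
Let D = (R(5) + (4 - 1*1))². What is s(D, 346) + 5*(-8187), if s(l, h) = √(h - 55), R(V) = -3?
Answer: -40935 + √291 ≈ -40918.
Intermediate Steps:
D = 0 (D = (-3 + (4 - 1*1))² = (-3 + (4 - 1))² = (-3 + 3)² = 0² = 0)
s(l, h) = √(-55 + h)
s(D, 346) + 5*(-8187) = √(-55 + 346) + 5*(-8187) = √291 - 40935 = -40935 + √291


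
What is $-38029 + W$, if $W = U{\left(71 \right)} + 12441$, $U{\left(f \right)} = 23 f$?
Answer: $-23955$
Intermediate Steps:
$W = 14074$ ($W = 23 \cdot 71 + 12441 = 1633 + 12441 = 14074$)
$-38029 + W = -38029 + 14074 = -23955$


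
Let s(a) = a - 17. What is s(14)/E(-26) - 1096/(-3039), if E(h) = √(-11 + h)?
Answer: 1096/3039 + 3*I*√37/37 ≈ 0.36064 + 0.4932*I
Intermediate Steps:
s(a) = -17 + a
s(14)/E(-26) - 1096/(-3039) = (-17 + 14)/(√(-11 - 26)) - 1096/(-3039) = -3*(-I*√37/37) - 1096*(-1/3039) = -3*(-I*√37/37) + 1096/3039 = -(-3)*I*√37/37 + 1096/3039 = 3*I*√37/37 + 1096/3039 = 1096/3039 + 3*I*√37/37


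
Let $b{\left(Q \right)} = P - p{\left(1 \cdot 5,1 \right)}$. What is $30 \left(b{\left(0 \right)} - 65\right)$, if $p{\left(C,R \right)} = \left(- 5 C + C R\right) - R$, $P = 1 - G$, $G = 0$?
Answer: $-1290$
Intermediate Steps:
$P = 1$ ($P = 1 - 0 = 1 + 0 = 1$)
$p{\left(C,R \right)} = - R - 5 C + C R$
$b{\left(Q \right)} = 22$ ($b{\left(Q \right)} = 1 - \left(\left(-1\right) 1 - 5 \cdot 1 \cdot 5 + 1 \cdot 5 \cdot 1\right) = 1 - \left(-1 - 25 + 5 \cdot 1\right) = 1 - \left(-1 - 25 + 5\right) = 1 - -21 = 1 + 21 = 22$)
$30 \left(b{\left(0 \right)} - 65\right) = 30 \left(22 - 65\right) = 30 \left(-43\right) = -1290$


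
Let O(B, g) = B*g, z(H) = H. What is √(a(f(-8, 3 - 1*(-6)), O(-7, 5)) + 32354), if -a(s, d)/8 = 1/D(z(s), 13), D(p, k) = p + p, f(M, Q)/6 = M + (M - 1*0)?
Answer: √4658982/12 ≈ 179.87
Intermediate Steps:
f(M, Q) = 12*M (f(M, Q) = 6*(M + (M - 1*0)) = 6*(M + (M + 0)) = 6*(M + M) = 6*(2*M) = 12*M)
D(p, k) = 2*p
a(s, d) = -4/s (a(s, d) = -8*1/(2*s) = -4/s)
√(a(f(-8, 3 - 1*(-6)), O(-7, 5)) + 32354) = √(-4/(12*(-8)) + 32354) = √(-4/(-96) + 32354) = √(-4*(-1/96) + 32354) = √(1/24 + 32354) = √(776497/24) = √4658982/12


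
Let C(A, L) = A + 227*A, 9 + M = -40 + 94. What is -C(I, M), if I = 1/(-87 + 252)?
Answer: -76/55 ≈ -1.3818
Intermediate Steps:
I = 1/165 ≈ 0.0060606
M = 45 (M = -9 + (-40 + 94) = -9 + 54 = 45)
C(A, L) = 228*A
-C(I, M) = -228/165 = -1*76/55 = -76/55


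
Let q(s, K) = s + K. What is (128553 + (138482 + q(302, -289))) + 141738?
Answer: 408786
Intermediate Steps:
q(s, K) = K + s
(128553 + (138482 + q(302, -289))) + 141738 = (128553 + (138482 + (-289 + 302))) + 141738 = (128553 + (138482 + 13)) + 141738 = (128553 + 138495) + 141738 = 267048 + 141738 = 408786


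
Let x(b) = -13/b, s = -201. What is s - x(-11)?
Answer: -2224/11 ≈ -202.18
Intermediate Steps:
s - x(-11) = -201 - (-13)/(-11) = -201 - (-13)*(-1)/11 = -201 - 1*13/11 = -201 - 13/11 = -2224/11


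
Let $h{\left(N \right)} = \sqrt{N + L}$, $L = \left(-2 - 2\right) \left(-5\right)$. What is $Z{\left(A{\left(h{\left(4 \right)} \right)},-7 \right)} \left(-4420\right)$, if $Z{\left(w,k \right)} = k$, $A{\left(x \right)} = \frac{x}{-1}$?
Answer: $30940$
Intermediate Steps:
$L = 20$ ($L = \left(-4\right) \left(-5\right) = 20$)
$h{\left(N \right)} = \sqrt{20 + N}$ ($h{\left(N \right)} = \sqrt{N + 20} = \sqrt{20 + N}$)
$A{\left(x \right)} = - x$ ($A{\left(x \right)} = x \left(-1\right) = - x$)
$Z{\left(A{\left(h{\left(4 \right)} \right)},-7 \right)} \left(-4420\right) = \left(-7\right) \left(-4420\right) = 30940$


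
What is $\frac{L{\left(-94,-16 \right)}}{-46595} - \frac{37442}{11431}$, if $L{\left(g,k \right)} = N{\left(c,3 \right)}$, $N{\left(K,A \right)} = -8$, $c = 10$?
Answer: $- \frac{1744518542}{532627445} \approx -3.2753$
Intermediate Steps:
$L{\left(g,k \right)} = -8$
$\frac{L{\left(-94,-16 \right)}}{-46595} - \frac{37442}{11431} = - \frac{8}{-46595} - \frac{37442}{11431} = \left(-8\right) \left(- \frac{1}{46595}\right) - \frac{37442}{11431} = \frac{8}{46595} - \frac{37442}{11431} = - \frac{1744518542}{532627445}$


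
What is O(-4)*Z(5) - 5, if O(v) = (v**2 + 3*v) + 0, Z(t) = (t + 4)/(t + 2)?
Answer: 1/7 ≈ 0.14286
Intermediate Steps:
Z(t) = (4 + t)/(2 + t)
O(v) = v**2 + 3*v
O(-4)*Z(5) - 5 = (-4*(3 - 4))*((4 + 5)/(2 + 5)) - 5 = (-4*(-1))*(9/7) - 5 = 4*((1/7)*9) - 5 = 4*(9/7) - 5 = 36/7 - 5 = 1/7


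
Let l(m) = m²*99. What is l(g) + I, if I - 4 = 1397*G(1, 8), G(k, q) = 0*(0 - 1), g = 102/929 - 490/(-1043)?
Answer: 713858159380/19160373241 ≈ 37.257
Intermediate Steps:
g = 80228/138421 (g = 102*(1/929) - 490*(-1/1043) = 102/929 + 70/149 = 80228/138421 ≈ 0.57959)
l(m) = 99*m²
G(k, q) = 0 (G(k, q) = 0*(-1) = 0)
I = 4 (I = 4 + 1397*0 = 4 + 0 = 4)
l(g) + I = 99*(80228/138421)² + 4 = 99*(6436531984/19160373241) + 4 = 637216666416/19160373241 + 4 = 713858159380/19160373241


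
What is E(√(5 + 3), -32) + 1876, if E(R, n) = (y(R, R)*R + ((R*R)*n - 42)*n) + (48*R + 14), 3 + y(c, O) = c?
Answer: 11434 + 90*√2 ≈ 11561.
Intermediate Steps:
y(c, O) = -3 + c
E(R, n) = 14 + 48*R + R*(-3 + R) + n*(-42 + n*R²) (E(R, n) = ((-3 + R)*R + ((R*R)*n - 42)*n) + (48*R + 14) = (R*(-3 + R) + (R²*n - 42)*n) + (14 + 48*R) = (R*(-3 + R) + (n*R² - 42)*n) + (14 + 48*R) = (R*(-3 + R) + (-42 + n*R²)*n) + (14 + 48*R) = (R*(-3 + R) + n*(-42 + n*R²)) + (14 + 48*R) = 14 + 48*R + R*(-3 + R) + n*(-42 + n*R²))
E(√(5 + 3), -32) + 1876 = (14 + (√(5 + 3))² - 42*(-32) + 45*√(5 + 3) + (√(5 + 3))²*(-32)²) + 1876 = (14 + (√8)² + 1344 + 45*√8 + (√8)²*1024) + 1876 = (14 + (2*√2)² + 1344 + 45*(2*√2) + (2*√2)²*1024) + 1876 = (14 + 8 + 1344 + 90*√2 + 8*1024) + 1876 = (14 + 8 + 1344 + 90*√2 + 8192) + 1876 = (9558 + 90*√2) + 1876 = 11434 + 90*√2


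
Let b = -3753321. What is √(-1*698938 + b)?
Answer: I*√4452259 ≈ 2110.0*I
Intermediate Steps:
√(-1*698938 + b) = √(-1*698938 - 3753321) = √(-698938 - 3753321) = √(-4452259) = I*√4452259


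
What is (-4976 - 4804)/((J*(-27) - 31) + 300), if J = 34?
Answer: 9780/649 ≈ 15.069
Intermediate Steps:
(-4976 - 4804)/((J*(-27) - 31) + 300) = (-4976 - 4804)/((34*(-27) - 31) + 300) = -9780/((-918 - 31) + 300) = -9780/(-949 + 300) = -9780/(-649) = -9780*(-1/649) = 9780/649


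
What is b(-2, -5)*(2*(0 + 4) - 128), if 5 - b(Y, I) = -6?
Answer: -1320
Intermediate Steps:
b(Y, I) = 11 (b(Y, I) = 5 - 1*(-6) = 5 + 6 = 11)
b(-2, -5)*(2*(0 + 4) - 128) = 11*(2*(0 + 4) - 128) = 11*(2*4 - 128) = 11*(8 - 128) = 11*(-120) = -1320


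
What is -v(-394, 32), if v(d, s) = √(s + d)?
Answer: -I*√362 ≈ -19.026*I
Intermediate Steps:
v(d, s) = √(d + s)
-v(-394, 32) = -√(-394 + 32) = -√(-362) = -I*√362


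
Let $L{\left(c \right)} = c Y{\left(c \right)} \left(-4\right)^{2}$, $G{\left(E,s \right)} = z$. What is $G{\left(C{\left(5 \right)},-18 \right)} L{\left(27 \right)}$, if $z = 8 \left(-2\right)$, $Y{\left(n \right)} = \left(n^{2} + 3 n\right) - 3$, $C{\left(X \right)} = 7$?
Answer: $-5577984$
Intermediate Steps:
$Y{\left(n \right)} = -3 + n^{2} + 3 n$
$z = -16$
$G{\left(E,s \right)} = -16$
$L{\left(c \right)} = 16 c \left(-3 + c^{2} + 3 c\right)$ ($L{\left(c \right)} = c \left(-3 + c^{2} + 3 c\right) \left(-4\right)^{2} = c \left(-3 + c^{2} + 3 c\right) 16 = 16 c \left(-3 + c^{2} + 3 c\right)$)
$G{\left(C{\left(5 \right)},-18 \right)} L{\left(27 \right)} = - 16 \cdot 16 \cdot 27 \left(-3 + 27^{2} + 3 \cdot 27\right) = - 16 \cdot 16 \cdot 27 \left(-3 + 729 + 81\right) = - 16 \cdot 16 \cdot 27 \cdot 807 = \left(-16\right) 348624 = -5577984$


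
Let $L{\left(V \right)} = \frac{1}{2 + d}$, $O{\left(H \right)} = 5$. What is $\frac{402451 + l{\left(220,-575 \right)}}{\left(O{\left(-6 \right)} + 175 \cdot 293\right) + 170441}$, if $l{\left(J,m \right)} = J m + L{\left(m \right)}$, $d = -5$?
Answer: $\frac{827852}{665163} \approx 1.2446$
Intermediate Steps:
$L{\left(V \right)} = - \frac{1}{3}$ ($L{\left(V \right)} = \frac{1}{2 - 5} = \frac{1}{-3} = - \frac{1}{3}$)
$l{\left(J,m \right)} = - \frac{1}{3} + J m$ ($l{\left(J,m \right)} = J m - \frac{1}{3} = - \frac{1}{3} + J m$)
$\frac{402451 + l{\left(220,-575 \right)}}{\left(O{\left(-6 \right)} + 175 \cdot 293\right) + 170441} = \frac{402451 + \left(- \frac{1}{3} + 220 \left(-575\right)\right)}{\left(5 + 175 \cdot 293\right) + 170441} = \frac{402451 - \frac{379501}{3}}{\left(5 + 51275\right) + 170441} = \frac{402451 - \frac{379501}{3}}{51280 + 170441} = \frac{827852}{3 \cdot 221721} = \frac{827852}{3} \cdot \frac{1}{221721} = \frac{827852}{665163}$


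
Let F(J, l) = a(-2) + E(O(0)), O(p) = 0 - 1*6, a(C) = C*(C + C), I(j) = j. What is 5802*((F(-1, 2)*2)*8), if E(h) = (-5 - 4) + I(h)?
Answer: -649824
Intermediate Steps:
a(C) = 2*C**2 (a(C) = C*(2*C) = 2*C**2)
O(p) = -6 (O(p) = 0 - 6 = -6)
E(h) = -9 + h (E(h) = (-5 - 4) + h = -9 + h)
F(J, l) = -7 (F(J, l) = 2*(-2)**2 + (-9 - 6) = 2*4 - 15 = 8 - 15 = -7)
5802*((F(-1, 2)*2)*8) = 5802*(-7*2*8) = 5802*(-14*8) = 5802*(-112) = -649824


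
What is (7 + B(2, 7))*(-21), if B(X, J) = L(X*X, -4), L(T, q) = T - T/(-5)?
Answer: -1239/5 ≈ -247.80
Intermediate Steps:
L(T, q) = 6*T/5 (L(T, q) = T - T*(-1)/5 = T - (-1)*T/5 = T + T/5 = 6*T/5)
B(X, J) = 6*X²/5 (B(X, J) = 6*(X*X)/5 = 6*X²/5)
(7 + B(2, 7))*(-21) = (7 + (6/5)*2²)*(-21) = (7 + (6/5)*4)*(-21) = (7 + 24/5)*(-21) = (59/5)*(-21) = -1239/5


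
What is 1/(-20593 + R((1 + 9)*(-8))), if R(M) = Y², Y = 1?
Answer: -1/20592 ≈ -4.8563e-5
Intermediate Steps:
R(M) = 1 (R(M) = 1² = 1)
1/(-20593 + R((1 + 9)*(-8))) = 1/(-20593 + 1) = 1/(-20592) = -1/20592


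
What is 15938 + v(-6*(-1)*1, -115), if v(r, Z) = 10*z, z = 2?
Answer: 15958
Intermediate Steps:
v(r, Z) = 20 (v(r, Z) = 10*2 = 20)
15938 + v(-6*(-1)*1, -115) = 15938 + 20 = 15958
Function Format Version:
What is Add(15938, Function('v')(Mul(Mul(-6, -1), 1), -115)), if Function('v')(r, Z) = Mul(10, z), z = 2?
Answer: 15958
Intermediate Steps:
Function('v')(r, Z) = 20 (Function('v')(r, Z) = Mul(10, 2) = 20)
Add(15938, Function('v')(Mul(Mul(-6, -1), 1), -115)) = Add(15938, 20) = 15958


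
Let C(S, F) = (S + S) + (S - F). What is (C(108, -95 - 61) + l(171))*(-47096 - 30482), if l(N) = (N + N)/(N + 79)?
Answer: -4667945838/125 ≈ -3.7344e+7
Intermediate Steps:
C(S, F) = -F + 3*S (C(S, F) = 2*S + (S - F) = -F + 3*S)
l(N) = 2*N/(79 + N) (l(N) = (2*N)/(79 + N) = 2*N/(79 + N))
(C(108, -95 - 61) + l(171))*(-47096 - 30482) = ((-(-95 - 61) + 3*108) + 2*171/(79 + 171))*(-47096 - 30482) = ((-1*(-156) + 324) + 2*171/250)*(-77578) = ((156 + 324) + 2*171*(1/250))*(-77578) = (480 + 171/125)*(-77578) = (60171/125)*(-77578) = -4667945838/125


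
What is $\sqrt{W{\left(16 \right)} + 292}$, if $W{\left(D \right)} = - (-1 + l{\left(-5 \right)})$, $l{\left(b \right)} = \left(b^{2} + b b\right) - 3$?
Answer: $\sqrt{246} \approx 15.684$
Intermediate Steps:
$l{\left(b \right)} = -3 + 2 b^{2}$ ($l{\left(b \right)} = \left(b^{2} + b^{2}\right) - 3 = 2 b^{2} - 3 = -3 + 2 b^{2}$)
$W{\left(D \right)} = -46$ ($W{\left(D \right)} = - (-1 - \left(3 - 2 \left(-5\right)^{2}\right)) = - (-1 + \left(-3 + 2 \cdot 25\right)) = - (-1 + \left(-3 + 50\right)) = - (-1 + 47) = \left(-1\right) 46 = -46$)
$\sqrt{W{\left(16 \right)} + 292} = \sqrt{-46 + 292} = \sqrt{246}$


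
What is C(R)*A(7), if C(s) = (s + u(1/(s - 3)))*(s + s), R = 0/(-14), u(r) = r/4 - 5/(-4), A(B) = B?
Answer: 0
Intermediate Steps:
u(r) = 5/4 + r/4 (u(r) = r*(¼) - 5*(-¼) = r/4 + 5/4 = 5/4 + r/4)
R = 0 (R = 0*(-1/14) = 0)
C(s) = 2*s*(5/4 + s + 1/(4*(-3 + s))) (C(s) = (s + (5/4 + 1/(4*(s - 3))))*(s + s) = (s + (5/4 + 1/(4*(-3 + s))))*(2*s) = (5/4 + s + 1/(4*(-3 + s)))*(2*s) = 2*s*(5/4 + s + 1/(4*(-3 + s))))
C(R)*A(7) = ((½)*0*(-14 - 7*0 + 4*0²)/(-3 + 0))*7 = ((½)*0*(-14 + 0 + 4*0)/(-3))*7 = ((½)*0*(-⅓)*(-14 + 0 + 0))*7 = ((½)*0*(-⅓)*(-14))*7 = 0*7 = 0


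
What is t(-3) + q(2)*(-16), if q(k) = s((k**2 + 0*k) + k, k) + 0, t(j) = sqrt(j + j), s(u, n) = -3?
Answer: 48 + I*sqrt(6) ≈ 48.0 + 2.4495*I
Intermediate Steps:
t(j) = sqrt(2)*sqrt(j) (t(j) = sqrt(2*j) = sqrt(2)*sqrt(j))
q(k) = -3 (q(k) = -3 + 0 = -3)
t(-3) + q(2)*(-16) = sqrt(2)*sqrt(-3) - 3*(-16) = sqrt(2)*(I*sqrt(3)) + 48 = I*sqrt(6) + 48 = 48 + I*sqrt(6)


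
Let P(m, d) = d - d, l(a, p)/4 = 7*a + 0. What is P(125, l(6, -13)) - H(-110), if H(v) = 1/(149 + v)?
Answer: -1/39 ≈ -0.025641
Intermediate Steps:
l(a, p) = 28*a (l(a, p) = 4*(7*a + 0) = 4*(7*a) = 28*a)
P(m, d) = 0
P(125, l(6, -13)) - H(-110) = 0 - 1/(149 - 110) = 0 - 1/39 = -1/39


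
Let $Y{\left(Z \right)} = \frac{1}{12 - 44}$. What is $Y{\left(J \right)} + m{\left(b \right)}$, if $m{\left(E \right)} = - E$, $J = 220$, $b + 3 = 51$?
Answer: $- \frac{1537}{32} \approx -48.031$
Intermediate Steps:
$b = 48$ ($b = -3 + 51 = 48$)
$Y{\left(Z \right)} = - \frac{1}{32}$ ($Y{\left(Z \right)} = \frac{1}{-32} = - \frac{1}{32}$)
$Y{\left(J \right)} + m{\left(b \right)} = - \frac{1}{32} - 48 = - \frac{1537}{32}$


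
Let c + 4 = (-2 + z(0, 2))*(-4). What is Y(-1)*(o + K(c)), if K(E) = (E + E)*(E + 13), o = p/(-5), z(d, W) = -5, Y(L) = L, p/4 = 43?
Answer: -8708/5 ≈ -1741.6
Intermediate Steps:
p = 172 (p = 4*43 = 172)
o = -172/5 (o = 172/(-5) = 172*(-⅕) = -172/5 ≈ -34.400)
c = 24 (c = -4 + (-2 - 5)*(-4) = -4 - 7*(-4) = -4 + 28 = 24)
K(E) = 2*E*(13 + E) (K(E) = (2*E)*(13 + E) = 2*E*(13 + E))
Y(-1)*(o + K(c)) = -(-172/5 + 2*24*(13 + 24)) = -(-172/5 + 2*24*37) = -(-172/5 + 1776) = -1*8708/5 = -8708/5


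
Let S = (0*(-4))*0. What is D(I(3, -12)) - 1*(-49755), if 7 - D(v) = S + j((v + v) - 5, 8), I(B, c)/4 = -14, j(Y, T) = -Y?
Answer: 49645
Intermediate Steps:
I(B, c) = -56 (I(B, c) = 4*(-14) = -56)
S = 0 (S = 0*0 = 0)
D(v) = 2 + 2*v (D(v) = 7 - (0 - ((v + v) - 5)) = 7 - (0 - (2*v - 5)) = 7 - (0 - (-5 + 2*v)) = 7 - (0 + (5 - 2*v)) = 7 - (5 - 2*v) = 7 + (-5 + 2*v) = 2 + 2*v)
D(I(3, -12)) - 1*(-49755) = (2 + 2*(-56)) - 1*(-49755) = (2 - 112) + 49755 = -110 + 49755 = 49645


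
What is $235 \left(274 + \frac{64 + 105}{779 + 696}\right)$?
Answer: $\frac{19002993}{295} \approx 64417.0$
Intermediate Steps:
$235 \left(274 + \frac{64 + 105}{779 + 696}\right) = 235 \left(274 + \frac{169}{1475}\right) = 235 \cdot \frac{404319}{1475} = \frac{19002993}{295}$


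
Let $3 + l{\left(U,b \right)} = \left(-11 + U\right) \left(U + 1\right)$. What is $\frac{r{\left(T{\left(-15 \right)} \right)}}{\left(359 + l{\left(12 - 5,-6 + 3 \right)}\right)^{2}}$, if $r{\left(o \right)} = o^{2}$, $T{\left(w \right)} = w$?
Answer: $\frac{25}{11664} \approx 0.0021433$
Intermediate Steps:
$l{\left(U,b \right)} = -3 + \left(1 + U\right) \left(-11 + U\right)$ ($l{\left(U,b \right)} = -3 + \left(-11 + U\right) \left(U + 1\right) = -3 + \left(-11 + U\right) \left(1 + U\right) = -3 + \left(1 + U\right) \left(-11 + U\right)$)
$\frac{r{\left(T{\left(-15 \right)} \right)}}{\left(359 + l{\left(12 - 5,-6 + 3 \right)}\right)^{2}} = \frac{\left(-15\right)^{2}}{\left(359 - \left(14 - \left(12 - 5\right)^{2} + 10 \left(12 - 5\right)\right)\right)^{2}} = \frac{225}{\left(359 - \left(14 - \left(12 - 5\right)^{2} + 10 \left(12 - 5\right)\right)\right)^{2}} = \frac{225}{\left(359 - \left(84 - 49\right)\right)^{2}} = \frac{225}{\left(359 - 35\right)^{2}} = \frac{225}{324^{2}} = \frac{225}{104976} = 225 \cdot \frac{1}{104976} = \frac{25}{11664}$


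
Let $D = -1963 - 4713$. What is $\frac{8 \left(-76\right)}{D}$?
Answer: $\frac{152}{1669} \approx 0.091072$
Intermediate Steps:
$D = -6676$
$\frac{8 \left(-76\right)}{D} = \frac{8 \left(-76\right)}{-6676} = \left(-608\right) \left(- \frac{1}{6676}\right) = \frac{152}{1669}$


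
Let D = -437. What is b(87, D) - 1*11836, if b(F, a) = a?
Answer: -12273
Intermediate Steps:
b(87, D) - 1*11836 = -437 - 1*11836 = -437 - 11836 = -12273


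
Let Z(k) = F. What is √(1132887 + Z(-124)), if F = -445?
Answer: √1132442 ≈ 1064.2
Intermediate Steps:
Z(k) = -445
√(1132887 + Z(-124)) = √(1132887 - 445) = √1132442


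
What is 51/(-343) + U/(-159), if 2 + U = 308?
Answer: -37689/18179 ≈ -2.0732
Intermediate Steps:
U = 306 (U = -2 + 308 = 306)
51/(-343) + U/(-159) = 51/(-343) + 306/(-159) = 51*(-1/343) + 306*(-1/159) = -51/343 - 102/53 = -37689/18179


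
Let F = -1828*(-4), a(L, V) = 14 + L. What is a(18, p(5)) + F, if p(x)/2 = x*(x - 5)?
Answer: 7344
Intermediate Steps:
p(x) = 2*x*(-5 + x) (p(x) = 2*(x*(x - 5)) = 2*(x*(-5 + x)) = 2*x*(-5 + x))
F = 7312
a(18, p(5)) + F = (14 + 18) + 7312 = 32 + 7312 = 7344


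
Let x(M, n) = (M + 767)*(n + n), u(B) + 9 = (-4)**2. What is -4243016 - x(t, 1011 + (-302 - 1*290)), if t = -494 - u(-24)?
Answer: -4465924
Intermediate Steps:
u(B) = 7 (u(B) = -9 + (-4)**2 = -9 + 16 = 7)
t = -501 (t = -494 - 1*7 = -494 - 7 = -501)
x(M, n) = 2*n*(767 + M) (x(M, n) = (767 + M)*(2*n) = 2*n*(767 + M))
-4243016 - x(t, 1011 + (-302 - 1*290)) = -4243016 - 2*(1011 + (-302 - 1*290))*(767 - 501) = -4243016 - 2*(1011 + (-302 - 290))*266 = -4243016 - 2*(1011 - 592)*266 = -4243016 - 2*419*266 = -4243016 - 1*222908 = -4243016 - 222908 = -4465924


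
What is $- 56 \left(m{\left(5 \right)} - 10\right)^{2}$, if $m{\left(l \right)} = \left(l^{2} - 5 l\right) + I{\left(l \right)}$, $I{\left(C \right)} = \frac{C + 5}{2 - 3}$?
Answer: $-22400$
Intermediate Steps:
$I{\left(C \right)} = -5 - C$ ($I{\left(C \right)} = \frac{5 + C}{-1} = \left(5 + C\right) \left(-1\right) = -5 - C$)
$m{\left(l \right)} = -5 + l^{2} - 6 l$ ($m{\left(l \right)} = \left(l^{2} - 5 l\right) - \left(5 + l\right) = -5 + l^{2} - 6 l$)
$- 56 \left(m{\left(5 \right)} - 10\right)^{2} = - 56 \left(\left(-5 + 5^{2} - 30\right) - 10\right)^{2} = - 56 \left(\left(-5 + 25 - 30\right) - 10\right)^{2} = - 56 \left(-10 - 10\right)^{2} = - 56 \left(-20\right)^{2} = \left(-56\right) 400 = -22400$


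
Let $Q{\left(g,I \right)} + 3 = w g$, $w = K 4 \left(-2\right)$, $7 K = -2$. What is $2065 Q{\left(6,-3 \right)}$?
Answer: $22125$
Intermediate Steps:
$K = - \frac{2}{7}$ ($K = \frac{1}{7} \left(-2\right) = - \frac{2}{7} \approx -0.28571$)
$w = \frac{16}{7}$ ($w = \left(- \frac{2}{7}\right) 4 \left(-2\right) = \left(- \frac{8}{7}\right) \left(-2\right) = \frac{16}{7} \approx 2.2857$)
$Q{\left(g,I \right)} = -3 + \frac{16 g}{7}$
$2065 Q{\left(6,-3 \right)} = 2065 \left(-3 + \frac{16}{7} \cdot 6\right) = 2065 \left(-3 + \frac{96}{7}\right) = 2065 \cdot \frac{75}{7} = 22125$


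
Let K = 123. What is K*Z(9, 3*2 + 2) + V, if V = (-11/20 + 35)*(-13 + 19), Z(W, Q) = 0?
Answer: 2067/10 ≈ 206.70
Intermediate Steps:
V = 2067/10 (V = (-11*1/20 + 35)*6 = (-11/20 + 35)*6 = (689/20)*6 = 2067/10 ≈ 206.70)
K*Z(9, 3*2 + 2) + V = 123*0 + 2067/10 = 0 + 2067/10 = 2067/10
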